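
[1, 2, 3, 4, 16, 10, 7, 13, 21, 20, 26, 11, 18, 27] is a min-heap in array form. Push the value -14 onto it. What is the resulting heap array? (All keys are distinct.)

append -14 at index 14 → [1, 2, 3, 4, 16, 10, 7, 13, 21, 20, 26, 11, 18, 27, -14]
-14 < parent 7 at index 6, swap → [1, 2, 3, 4, 16, 10, -14, 13, 21, 20, 26, 11, 18, 27, 7]
-14 < parent 3 at index 2, swap → [1, 2, -14, 4, 16, 10, 3, 13, 21, 20, 26, 11, 18, 27, 7]
-14 < parent 1 at index 0, swap → [-14, 2, 1, 4, 16, 10, 3, 13, 21, 20, 26, 11, 18, 27, 7]

[-14, 2, 1, 4, 16, 10, 3, 13, 21, 20, 26, 11, 18, 27, 7]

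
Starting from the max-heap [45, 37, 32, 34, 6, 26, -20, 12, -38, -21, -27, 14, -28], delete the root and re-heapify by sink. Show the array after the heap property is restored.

remove root 45; move last element -28 to root → [-28, 37, 32, 34, 6, 26, -20, 12, -38, -21, -27, 14]
-28 vs larger child 37 at index 1, swap → [37, -28, 32, 34, 6, 26, -20, 12, -38, -21, -27, 14]
-28 vs larger child 34 at index 3, swap → [37, 34, 32, -28, 6, 26, -20, 12, -38, -21, -27, 14]
-28 vs larger child 12 at index 7, swap → [37, 34, 32, 12, 6, 26, -20, -28, -38, -21, -27, 14]

[37, 34, 32, 12, 6, 26, -20, -28, -38, -21, -27, 14]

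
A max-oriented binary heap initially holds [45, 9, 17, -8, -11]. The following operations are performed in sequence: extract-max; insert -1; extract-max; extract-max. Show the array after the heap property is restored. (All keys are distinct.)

[-1, -8, -11]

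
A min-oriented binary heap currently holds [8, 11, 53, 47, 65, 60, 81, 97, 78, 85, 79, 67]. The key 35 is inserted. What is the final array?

append 35 at index 12 → [8, 11, 53, 47, 65, 60, 81, 97, 78, 85, 79, 67, 35]
35 < parent 60 at index 5, swap → [8, 11, 53, 47, 65, 35, 81, 97, 78, 85, 79, 67, 60]
35 < parent 53 at index 2, swap → [8, 11, 35, 47, 65, 53, 81, 97, 78, 85, 79, 67, 60]

[8, 11, 35, 47, 65, 53, 81, 97, 78, 85, 79, 67, 60]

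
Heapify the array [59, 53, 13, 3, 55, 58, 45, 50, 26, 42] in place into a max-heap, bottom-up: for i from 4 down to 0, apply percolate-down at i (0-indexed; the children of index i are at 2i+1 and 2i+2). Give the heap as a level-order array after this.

[59, 55, 58, 50, 53, 13, 45, 3, 26, 42]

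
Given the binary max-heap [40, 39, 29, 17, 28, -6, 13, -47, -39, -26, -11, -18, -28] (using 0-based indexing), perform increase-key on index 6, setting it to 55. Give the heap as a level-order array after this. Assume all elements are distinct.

[55, 39, 40, 17, 28, -6, 29, -47, -39, -26, -11, -18, -28]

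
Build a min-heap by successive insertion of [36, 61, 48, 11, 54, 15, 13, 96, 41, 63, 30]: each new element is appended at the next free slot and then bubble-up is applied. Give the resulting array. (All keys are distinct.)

[11, 30, 13, 41, 36, 48, 15, 96, 61, 63, 54]

Insert 36:
  append 36 at index 0 → [36] (no swap needed)
Insert 61:
  append 61 at index 1 → [36, 61] (no swap needed)
Insert 48:
  append 48 at index 2 → [36, 61, 48] (no swap needed)
Insert 11:
  append 11 at index 3 → [36, 61, 48, 11]
  11 < parent 61 at index 1, swap → [36, 11, 48, 61]
  11 < parent 36 at index 0, swap → [11, 36, 48, 61]
Insert 54:
  append 54 at index 4 → [11, 36, 48, 61, 54] (no swap needed)
Insert 15:
  append 15 at index 5 → [11, 36, 48, 61, 54, 15]
  15 < parent 48 at index 2, swap → [11, 36, 15, 61, 54, 48]
Insert 13:
  append 13 at index 6 → [11, 36, 15, 61, 54, 48, 13]
  13 < parent 15 at index 2, swap → [11, 36, 13, 61, 54, 48, 15]
Insert 96:
  append 96 at index 7 → [11, 36, 13, 61, 54, 48, 15, 96] (no swap needed)
Insert 41:
  append 41 at index 8 → [11, 36, 13, 61, 54, 48, 15, 96, 41]
  41 < parent 61 at index 3, swap → [11, 36, 13, 41, 54, 48, 15, 96, 61]
Insert 63:
  append 63 at index 9 → [11, 36, 13, 41, 54, 48, 15, 96, 61, 63] (no swap needed)
Insert 30:
  append 30 at index 10 → [11, 36, 13, 41, 54, 48, 15, 96, 61, 63, 30]
  30 < parent 54 at index 4, swap → [11, 36, 13, 41, 30, 48, 15, 96, 61, 63, 54]
  30 < parent 36 at index 1, swap → [11, 30, 13, 41, 36, 48, 15, 96, 61, 63, 54]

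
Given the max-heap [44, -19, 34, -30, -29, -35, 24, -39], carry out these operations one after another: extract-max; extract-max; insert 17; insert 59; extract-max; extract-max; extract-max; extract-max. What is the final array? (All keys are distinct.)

[-29, -30, -35, -39]

extract-max → returns 44:
  remove root 44; move last element -39 to root → [-39, -19, 34, -30, -29, -35, 24]
  -39 vs larger child 34 at index 2, swap → [34, -19, -39, -30, -29, -35, 24]
  -39 vs larger child 24 at index 6, swap → [34, -19, 24, -30, -29, -35, -39]
extract-max → returns 34:
  remove root 34; move last element -39 to root → [-39, -19, 24, -30, -29, -35]
  -39 vs larger child 24 at index 2, swap → [24, -19, -39, -30, -29, -35]
  -39 vs only child -35 at index 5, swap → [24, -19, -35, -30, -29, -39]
insert 17:
  append 17 at index 6 → [24, -19, -35, -30, -29, -39, 17]
  17 > parent -35 at index 2, swap → [24, -19, 17, -30, -29, -39, -35]
insert 59:
  append 59 at index 7 → [24, -19, 17, -30, -29, -39, -35, 59]
  59 > parent -30 at index 3, swap → [24, -19, 17, 59, -29, -39, -35, -30]
  59 > parent -19 at index 1, swap → [24, 59, 17, -19, -29, -39, -35, -30]
  59 > parent 24 at index 0, swap → [59, 24, 17, -19, -29, -39, -35, -30]
extract-max → returns 59:
  remove root 59; move last element -30 to root → [-30, 24, 17, -19, -29, -39, -35]
  -30 vs larger child 24 at index 1, swap → [24, -30, 17, -19, -29, -39, -35]
  -30 vs larger child -19 at index 3, swap → [24, -19, 17, -30, -29, -39, -35]
extract-max → returns 24:
  remove root 24; move last element -35 to root → [-35, -19, 17, -30, -29, -39]
  -35 vs larger child 17 at index 2, swap → [17, -19, -35, -30, -29, -39]
extract-max → returns 17:
  remove root 17; move last element -39 to root → [-39, -19, -35, -30, -29]
  -39 vs larger child -19 at index 1, swap → [-19, -39, -35, -30, -29]
  -39 vs larger child -29 at index 4, swap → [-19, -29, -35, -30, -39]
extract-max → returns -19:
  remove root -19; move last element -39 to root → [-39, -29, -35, -30]
  -39 vs larger child -29 at index 1, swap → [-29, -39, -35, -30]
  -39 vs only child -30 at index 3, swap → [-29, -30, -35, -39]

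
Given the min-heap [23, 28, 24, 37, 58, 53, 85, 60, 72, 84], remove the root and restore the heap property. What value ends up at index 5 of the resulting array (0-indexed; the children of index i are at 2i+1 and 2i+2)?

remove root 23; move last element 84 to root → [84, 28, 24, 37, 58, 53, 85, 60, 72]
84 vs smaller child 24 at index 2, swap → [24, 28, 84, 37, 58, 53, 85, 60, 72]
84 vs smaller child 53 at index 5, swap → [24, 28, 53, 37, 58, 84, 85, 60, 72]
resulting array: [24, 28, 53, 37, 58, 84, 85, 60, 72]

84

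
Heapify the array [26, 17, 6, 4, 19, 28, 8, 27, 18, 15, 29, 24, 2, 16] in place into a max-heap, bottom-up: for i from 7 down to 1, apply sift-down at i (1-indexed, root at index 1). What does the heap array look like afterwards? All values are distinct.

[29, 27, 28, 26, 19, 24, 16, 4, 18, 15, 17, 6, 2, 8]

sift down from index 7:
  8 vs only child 16 at index 14, swap → [26, 17, 6, 4, 19, 28, 16, 27, 18, 15, 29, 24, 2, 8]
sift down from index 6: already satisfies heap property
sift down from index 5:
  19 vs larger child 29 at index 11, swap → [26, 17, 6, 4, 29, 28, 16, 27, 18, 15, 19, 24, 2, 8]
sift down from index 4:
  4 vs larger child 27 at index 8, swap → [26, 17, 6, 27, 29, 28, 16, 4, 18, 15, 19, 24, 2, 8]
sift down from index 3:
  6 vs larger child 28 at index 6, swap → [26, 17, 28, 27, 29, 6, 16, 4, 18, 15, 19, 24, 2, 8]
  6 vs larger child 24 at index 12, swap → [26, 17, 28, 27, 29, 24, 16, 4, 18, 15, 19, 6, 2, 8]
sift down from index 2:
  17 vs larger child 29 at index 5, swap → [26, 29, 28, 27, 17, 24, 16, 4, 18, 15, 19, 6, 2, 8]
  17 vs larger child 19 at index 11, swap → [26, 29, 28, 27, 19, 24, 16, 4, 18, 15, 17, 6, 2, 8]
sift down from index 1:
  26 vs larger child 29 at index 2, swap → [29, 26, 28, 27, 19, 24, 16, 4, 18, 15, 17, 6, 2, 8]
  26 vs larger child 27 at index 4, swap → [29, 27, 28, 26, 19, 24, 16, 4, 18, 15, 17, 6, 2, 8]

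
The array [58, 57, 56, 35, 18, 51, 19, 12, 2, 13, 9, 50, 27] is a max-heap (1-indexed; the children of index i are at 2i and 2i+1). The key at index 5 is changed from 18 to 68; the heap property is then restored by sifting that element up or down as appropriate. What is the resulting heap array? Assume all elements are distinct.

set index 5 from 18 to 68 → [58, 57, 56, 35, 68, 51, 19, 12, 2, 13, 9, 50, 27]
68 > parent 57 at index 2, swap → [58, 68, 56, 35, 57, 51, 19, 12, 2, 13, 9, 50, 27]
68 > parent 58 at index 1, swap → [68, 58, 56, 35, 57, 51, 19, 12, 2, 13, 9, 50, 27]

[68, 58, 56, 35, 57, 51, 19, 12, 2, 13, 9, 50, 27]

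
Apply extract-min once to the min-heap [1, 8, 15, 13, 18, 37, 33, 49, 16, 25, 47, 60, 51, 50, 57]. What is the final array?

[8, 13, 15, 16, 18, 37, 33, 49, 57, 25, 47, 60, 51, 50]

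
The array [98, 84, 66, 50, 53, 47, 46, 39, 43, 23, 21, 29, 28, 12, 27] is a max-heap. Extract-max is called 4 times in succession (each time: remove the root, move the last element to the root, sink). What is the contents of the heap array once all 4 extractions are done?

extract-max #1 returns 98:
  remove root 98; move last element 27 to root → [27, 84, 66, 50, 53, 47, 46, 39, 43, 23, 21, 29, 28, 12]
  27 vs larger child 84 at index 1, swap → [84, 27, 66, 50, 53, 47, 46, 39, 43, 23, 21, 29, 28, 12]
  27 vs larger child 53 at index 4, swap → [84, 53, 66, 50, 27, 47, 46, 39, 43, 23, 21, 29, 28, 12]
extract-max #2 returns 84:
  remove root 84; move last element 12 to root → [12, 53, 66, 50, 27, 47, 46, 39, 43, 23, 21, 29, 28]
  12 vs larger child 66 at index 2, swap → [66, 53, 12, 50, 27, 47, 46, 39, 43, 23, 21, 29, 28]
  12 vs larger child 47 at index 5, swap → [66, 53, 47, 50, 27, 12, 46, 39, 43, 23, 21, 29, 28]
  12 vs larger child 29 at index 11, swap → [66, 53, 47, 50, 27, 29, 46, 39, 43, 23, 21, 12, 28]
extract-max #3 returns 66:
  remove root 66; move last element 28 to root → [28, 53, 47, 50, 27, 29, 46, 39, 43, 23, 21, 12]
  28 vs larger child 53 at index 1, swap → [53, 28, 47, 50, 27, 29, 46, 39, 43, 23, 21, 12]
  28 vs larger child 50 at index 3, swap → [53, 50, 47, 28, 27, 29, 46, 39, 43, 23, 21, 12]
  28 vs larger child 43 at index 8, swap → [53, 50, 47, 43, 27, 29, 46, 39, 28, 23, 21, 12]
extract-max #4 returns 53:
  remove root 53; move last element 12 to root → [12, 50, 47, 43, 27, 29, 46, 39, 28, 23, 21]
  12 vs larger child 50 at index 1, swap → [50, 12, 47, 43, 27, 29, 46, 39, 28, 23, 21]
  12 vs larger child 43 at index 3, swap → [50, 43, 47, 12, 27, 29, 46, 39, 28, 23, 21]
  12 vs larger child 39 at index 7, swap → [50, 43, 47, 39, 27, 29, 46, 12, 28, 23, 21]

[50, 43, 47, 39, 27, 29, 46, 12, 28, 23, 21]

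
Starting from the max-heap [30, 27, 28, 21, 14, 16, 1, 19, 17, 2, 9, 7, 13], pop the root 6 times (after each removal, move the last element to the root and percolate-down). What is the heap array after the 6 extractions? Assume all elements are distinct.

[16, 14, 13, 9, 2, 7, 1]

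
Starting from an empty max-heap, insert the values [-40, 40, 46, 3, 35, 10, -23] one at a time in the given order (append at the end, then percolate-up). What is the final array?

[46, 35, 40, -40, 3, 10, -23]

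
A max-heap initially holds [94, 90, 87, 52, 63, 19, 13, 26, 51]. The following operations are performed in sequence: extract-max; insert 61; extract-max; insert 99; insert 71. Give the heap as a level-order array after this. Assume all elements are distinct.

extract-max → returns 94:
  remove root 94; move last element 51 to root → [51, 90, 87, 52, 63, 19, 13, 26]
  51 vs larger child 90 at index 1, swap → [90, 51, 87, 52, 63, 19, 13, 26]
  51 vs larger child 63 at index 4, swap → [90, 63, 87, 52, 51, 19, 13, 26]
insert 61:
  append 61 at index 8 → [90, 63, 87, 52, 51, 19, 13, 26, 61]
  61 > parent 52 at index 3, swap → [90, 63, 87, 61, 51, 19, 13, 26, 52]
extract-max → returns 90:
  remove root 90; move last element 52 to root → [52, 63, 87, 61, 51, 19, 13, 26]
  52 vs larger child 87 at index 2, swap → [87, 63, 52, 61, 51, 19, 13, 26]
insert 99:
  append 99 at index 8 → [87, 63, 52, 61, 51, 19, 13, 26, 99]
  99 > parent 61 at index 3, swap → [87, 63, 52, 99, 51, 19, 13, 26, 61]
  99 > parent 63 at index 1, swap → [87, 99, 52, 63, 51, 19, 13, 26, 61]
  99 > parent 87 at index 0, swap → [99, 87, 52, 63, 51, 19, 13, 26, 61]
insert 71:
  append 71 at index 9 → [99, 87, 52, 63, 51, 19, 13, 26, 61, 71]
  71 > parent 51 at index 4, swap → [99, 87, 52, 63, 71, 19, 13, 26, 61, 51]

[99, 87, 52, 63, 71, 19, 13, 26, 61, 51]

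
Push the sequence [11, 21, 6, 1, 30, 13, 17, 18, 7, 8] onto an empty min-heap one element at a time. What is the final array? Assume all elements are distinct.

[1, 6, 11, 7, 8, 13, 17, 21, 18, 30]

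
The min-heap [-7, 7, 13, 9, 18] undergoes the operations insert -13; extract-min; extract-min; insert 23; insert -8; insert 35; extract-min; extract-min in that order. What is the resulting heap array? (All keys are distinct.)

[9, 18, 13, 35, 23]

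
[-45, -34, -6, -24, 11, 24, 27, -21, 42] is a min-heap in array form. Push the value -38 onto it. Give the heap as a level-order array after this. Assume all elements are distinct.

append -38 at index 9 → [-45, -34, -6, -24, 11, 24, 27, -21, 42, -38]
-38 < parent 11 at index 4, swap → [-45, -34, -6, -24, -38, 24, 27, -21, 42, 11]
-38 < parent -34 at index 1, swap → [-45, -38, -6, -24, -34, 24, 27, -21, 42, 11]

[-45, -38, -6, -24, -34, 24, 27, -21, 42, 11]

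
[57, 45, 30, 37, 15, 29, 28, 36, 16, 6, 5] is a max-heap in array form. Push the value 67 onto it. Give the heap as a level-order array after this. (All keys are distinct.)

append 67 at index 11 → [57, 45, 30, 37, 15, 29, 28, 36, 16, 6, 5, 67]
67 > parent 29 at index 5, swap → [57, 45, 30, 37, 15, 67, 28, 36, 16, 6, 5, 29]
67 > parent 30 at index 2, swap → [57, 45, 67, 37, 15, 30, 28, 36, 16, 6, 5, 29]
67 > parent 57 at index 0, swap → [67, 45, 57, 37, 15, 30, 28, 36, 16, 6, 5, 29]

[67, 45, 57, 37, 15, 30, 28, 36, 16, 6, 5, 29]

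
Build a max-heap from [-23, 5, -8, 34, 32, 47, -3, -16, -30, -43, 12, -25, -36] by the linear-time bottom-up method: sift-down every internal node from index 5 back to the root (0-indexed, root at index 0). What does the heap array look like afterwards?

[47, 34, -3, 5, 32, -8, -23, -16, -30, -43, 12, -25, -36]

sift down from index 5: already satisfies heap property
sift down from index 4: already satisfies heap property
sift down from index 3: already satisfies heap property
sift down from index 2:
  -8 vs larger child 47 at index 5, swap → [-23, 5, 47, 34, 32, -8, -3, -16, -30, -43, 12, -25, -36]
sift down from index 1:
  5 vs larger child 34 at index 3, swap → [-23, 34, 47, 5, 32, -8, -3, -16, -30, -43, 12, -25, -36]
sift down from index 0:
  -23 vs larger child 47 at index 2, swap → [47, 34, -23, 5, 32, -8, -3, -16, -30, -43, 12, -25, -36]
  -23 vs larger child -3 at index 6, swap → [47, 34, -3, 5, 32, -8, -23, -16, -30, -43, 12, -25, -36]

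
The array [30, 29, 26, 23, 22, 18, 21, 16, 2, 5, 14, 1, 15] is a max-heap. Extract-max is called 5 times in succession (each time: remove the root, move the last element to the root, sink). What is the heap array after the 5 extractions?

extract-max #1 returns 30:
  remove root 30; move last element 15 to root → [15, 29, 26, 23, 22, 18, 21, 16, 2, 5, 14, 1]
  15 vs larger child 29 at index 1, swap → [29, 15, 26, 23, 22, 18, 21, 16, 2, 5, 14, 1]
  15 vs larger child 23 at index 3, swap → [29, 23, 26, 15, 22, 18, 21, 16, 2, 5, 14, 1]
  15 vs larger child 16 at index 7, swap → [29, 23, 26, 16, 22, 18, 21, 15, 2, 5, 14, 1]
extract-max #2 returns 29:
  remove root 29; move last element 1 to root → [1, 23, 26, 16, 22, 18, 21, 15, 2, 5, 14]
  1 vs larger child 26 at index 2, swap → [26, 23, 1, 16, 22, 18, 21, 15, 2, 5, 14]
  1 vs larger child 21 at index 6, swap → [26, 23, 21, 16, 22, 18, 1, 15, 2, 5, 14]
extract-max #3 returns 26:
  remove root 26; move last element 14 to root → [14, 23, 21, 16, 22, 18, 1, 15, 2, 5]
  14 vs larger child 23 at index 1, swap → [23, 14, 21, 16, 22, 18, 1, 15, 2, 5]
  14 vs larger child 22 at index 4, swap → [23, 22, 21, 16, 14, 18, 1, 15, 2, 5]
extract-max #4 returns 23:
  remove root 23; move last element 5 to root → [5, 22, 21, 16, 14, 18, 1, 15, 2]
  5 vs larger child 22 at index 1, swap → [22, 5, 21, 16, 14, 18, 1, 15, 2]
  5 vs larger child 16 at index 3, swap → [22, 16, 21, 5, 14, 18, 1, 15, 2]
  5 vs larger child 15 at index 7, swap → [22, 16, 21, 15, 14, 18, 1, 5, 2]
extract-max #5 returns 22:
  remove root 22; move last element 2 to root → [2, 16, 21, 15, 14, 18, 1, 5]
  2 vs larger child 21 at index 2, swap → [21, 16, 2, 15, 14, 18, 1, 5]
  2 vs larger child 18 at index 5, swap → [21, 16, 18, 15, 14, 2, 1, 5]

[21, 16, 18, 15, 14, 2, 1, 5]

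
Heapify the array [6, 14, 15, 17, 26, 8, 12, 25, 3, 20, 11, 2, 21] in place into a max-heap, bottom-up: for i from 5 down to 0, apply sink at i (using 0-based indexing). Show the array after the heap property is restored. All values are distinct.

[26, 25, 21, 17, 20, 15, 12, 6, 3, 14, 11, 2, 8]

sift down from index 5:
  8 vs larger child 21 at index 12, swap → [6, 14, 15, 17, 26, 21, 12, 25, 3, 20, 11, 2, 8]
sift down from index 4: already satisfies heap property
sift down from index 3:
  17 vs larger child 25 at index 7, swap → [6, 14, 15, 25, 26, 21, 12, 17, 3, 20, 11, 2, 8]
sift down from index 2:
  15 vs larger child 21 at index 5, swap → [6, 14, 21, 25, 26, 15, 12, 17, 3, 20, 11, 2, 8]
sift down from index 1:
  14 vs larger child 26 at index 4, swap → [6, 26, 21, 25, 14, 15, 12, 17, 3, 20, 11, 2, 8]
  14 vs larger child 20 at index 9, swap → [6, 26, 21, 25, 20, 15, 12, 17, 3, 14, 11, 2, 8]
sift down from index 0:
  6 vs larger child 26 at index 1, swap → [26, 6, 21, 25, 20, 15, 12, 17, 3, 14, 11, 2, 8]
  6 vs larger child 25 at index 3, swap → [26, 25, 21, 6, 20, 15, 12, 17, 3, 14, 11, 2, 8]
  6 vs larger child 17 at index 7, swap → [26, 25, 21, 17, 20, 15, 12, 6, 3, 14, 11, 2, 8]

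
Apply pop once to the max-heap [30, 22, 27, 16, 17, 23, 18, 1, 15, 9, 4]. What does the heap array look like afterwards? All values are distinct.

remove root 30; move last element 4 to root → [4, 22, 27, 16, 17, 23, 18, 1, 15, 9]
4 vs larger child 27 at index 2, swap → [27, 22, 4, 16, 17, 23, 18, 1, 15, 9]
4 vs larger child 23 at index 5, swap → [27, 22, 23, 16, 17, 4, 18, 1, 15, 9]

[27, 22, 23, 16, 17, 4, 18, 1, 15, 9]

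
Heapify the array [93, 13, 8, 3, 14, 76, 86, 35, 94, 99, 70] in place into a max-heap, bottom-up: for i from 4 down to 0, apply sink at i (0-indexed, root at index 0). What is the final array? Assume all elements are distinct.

[99, 94, 86, 93, 70, 76, 8, 35, 3, 14, 13]

sift down from index 4:
  14 vs larger child 99 at index 9, swap → [93, 13, 8, 3, 99, 76, 86, 35, 94, 14, 70]
sift down from index 3:
  3 vs larger child 94 at index 8, swap → [93, 13, 8, 94, 99, 76, 86, 35, 3, 14, 70]
sift down from index 2:
  8 vs larger child 86 at index 6, swap → [93, 13, 86, 94, 99, 76, 8, 35, 3, 14, 70]
sift down from index 1:
  13 vs larger child 99 at index 4, swap → [93, 99, 86, 94, 13, 76, 8, 35, 3, 14, 70]
  13 vs larger child 70 at index 10, swap → [93, 99, 86, 94, 70, 76, 8, 35, 3, 14, 13]
sift down from index 0:
  93 vs larger child 99 at index 1, swap → [99, 93, 86, 94, 70, 76, 8, 35, 3, 14, 13]
  93 vs larger child 94 at index 3, swap → [99, 94, 86, 93, 70, 76, 8, 35, 3, 14, 13]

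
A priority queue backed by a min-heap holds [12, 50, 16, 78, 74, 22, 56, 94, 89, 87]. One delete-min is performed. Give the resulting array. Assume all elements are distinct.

[16, 50, 22, 78, 74, 87, 56, 94, 89]

remove root 12; move last element 87 to root → [87, 50, 16, 78, 74, 22, 56, 94, 89]
87 vs smaller child 16 at index 2, swap → [16, 50, 87, 78, 74, 22, 56, 94, 89]
87 vs smaller child 22 at index 5, swap → [16, 50, 22, 78, 74, 87, 56, 94, 89]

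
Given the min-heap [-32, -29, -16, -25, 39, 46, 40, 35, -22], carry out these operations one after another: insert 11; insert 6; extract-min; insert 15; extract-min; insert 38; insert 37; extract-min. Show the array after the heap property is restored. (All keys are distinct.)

[-22, 6, -16, 11, 38, 37, 40, 35, 15, 39, 46]

insert 11:
  append 11 at index 9 → [-32, -29, -16, -25, 39, 46, 40, 35, -22, 11]
  11 < parent 39 at index 4, swap → [-32, -29, -16, -25, 11, 46, 40, 35, -22, 39]
insert 6:
  append 6 at index 10 → [-32, -29, -16, -25, 11, 46, 40, 35, -22, 39, 6]
  6 < parent 11 at index 4, swap → [-32, -29, -16, -25, 6, 46, 40, 35, -22, 39, 11]
extract-min → returns -32:
  remove root -32; move last element 11 to root → [11, -29, -16, -25, 6, 46, 40, 35, -22, 39]
  11 vs smaller child -29 at index 1, swap → [-29, 11, -16, -25, 6, 46, 40, 35, -22, 39]
  11 vs smaller child -25 at index 3, swap → [-29, -25, -16, 11, 6, 46, 40, 35, -22, 39]
  11 vs smaller child -22 at index 8, swap → [-29, -25, -16, -22, 6, 46, 40, 35, 11, 39]
insert 15:
  append 15 at index 10 → [-29, -25, -16, -22, 6, 46, 40, 35, 11, 39, 15] (no swap needed)
extract-min → returns -29:
  remove root -29; move last element 15 to root → [15, -25, -16, -22, 6, 46, 40, 35, 11, 39]
  15 vs smaller child -25 at index 1, swap → [-25, 15, -16, -22, 6, 46, 40, 35, 11, 39]
  15 vs smaller child -22 at index 3, swap → [-25, -22, -16, 15, 6, 46, 40, 35, 11, 39]
  15 vs smaller child 11 at index 8, swap → [-25, -22, -16, 11, 6, 46, 40, 35, 15, 39]
insert 38:
  append 38 at index 10 → [-25, -22, -16, 11, 6, 46, 40, 35, 15, 39, 38] (no swap needed)
insert 37:
  append 37 at index 11 → [-25, -22, -16, 11, 6, 46, 40, 35, 15, 39, 38, 37]
  37 < parent 46 at index 5, swap → [-25, -22, -16, 11, 6, 37, 40, 35, 15, 39, 38, 46]
extract-min → returns -25:
  remove root -25; move last element 46 to root → [46, -22, -16, 11, 6, 37, 40, 35, 15, 39, 38]
  46 vs smaller child -22 at index 1, swap → [-22, 46, -16, 11, 6, 37, 40, 35, 15, 39, 38]
  46 vs smaller child 6 at index 4, swap → [-22, 6, -16, 11, 46, 37, 40, 35, 15, 39, 38]
  46 vs smaller child 38 at index 10, swap → [-22, 6, -16, 11, 38, 37, 40, 35, 15, 39, 46]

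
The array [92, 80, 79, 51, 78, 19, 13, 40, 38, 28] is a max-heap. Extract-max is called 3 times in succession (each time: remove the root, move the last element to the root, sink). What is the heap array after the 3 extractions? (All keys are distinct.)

[78, 51, 38, 40, 28, 19, 13]

extract-max #1 returns 92:
  remove root 92; move last element 28 to root → [28, 80, 79, 51, 78, 19, 13, 40, 38]
  28 vs larger child 80 at index 1, swap → [80, 28, 79, 51, 78, 19, 13, 40, 38]
  28 vs larger child 78 at index 4, swap → [80, 78, 79, 51, 28, 19, 13, 40, 38]
extract-max #2 returns 80:
  remove root 80; move last element 38 to root → [38, 78, 79, 51, 28, 19, 13, 40]
  38 vs larger child 79 at index 2, swap → [79, 78, 38, 51, 28, 19, 13, 40]
extract-max #3 returns 79:
  remove root 79; move last element 40 to root → [40, 78, 38, 51, 28, 19, 13]
  40 vs larger child 78 at index 1, swap → [78, 40, 38, 51, 28, 19, 13]
  40 vs larger child 51 at index 3, swap → [78, 51, 38, 40, 28, 19, 13]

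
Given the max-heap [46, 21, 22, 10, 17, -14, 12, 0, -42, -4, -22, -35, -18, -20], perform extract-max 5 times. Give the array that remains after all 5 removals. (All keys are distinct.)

[10, 0, -14, -18, -4, -22, -20, -35, -42]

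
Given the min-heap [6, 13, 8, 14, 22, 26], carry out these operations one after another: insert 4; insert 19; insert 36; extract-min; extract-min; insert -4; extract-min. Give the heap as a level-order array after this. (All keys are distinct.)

insert 4:
  append 4 at index 6 → [6, 13, 8, 14, 22, 26, 4]
  4 < parent 8 at index 2, swap → [6, 13, 4, 14, 22, 26, 8]
  4 < parent 6 at index 0, swap → [4, 13, 6, 14, 22, 26, 8]
insert 19:
  append 19 at index 7 → [4, 13, 6, 14, 22, 26, 8, 19] (no swap needed)
insert 36:
  append 36 at index 8 → [4, 13, 6, 14, 22, 26, 8, 19, 36] (no swap needed)
extract-min → returns 4:
  remove root 4; move last element 36 to root → [36, 13, 6, 14, 22, 26, 8, 19]
  36 vs smaller child 6 at index 2, swap → [6, 13, 36, 14, 22, 26, 8, 19]
  36 vs smaller child 8 at index 6, swap → [6, 13, 8, 14, 22, 26, 36, 19]
extract-min → returns 6:
  remove root 6; move last element 19 to root → [19, 13, 8, 14, 22, 26, 36]
  19 vs smaller child 8 at index 2, swap → [8, 13, 19, 14, 22, 26, 36]
insert -4:
  append -4 at index 7 → [8, 13, 19, 14, 22, 26, 36, -4]
  -4 < parent 14 at index 3, swap → [8, 13, 19, -4, 22, 26, 36, 14]
  -4 < parent 13 at index 1, swap → [8, -4, 19, 13, 22, 26, 36, 14]
  -4 < parent 8 at index 0, swap → [-4, 8, 19, 13, 22, 26, 36, 14]
extract-min → returns -4:
  remove root -4; move last element 14 to root → [14, 8, 19, 13, 22, 26, 36]
  14 vs smaller child 8 at index 1, swap → [8, 14, 19, 13, 22, 26, 36]
  14 vs smaller child 13 at index 3, swap → [8, 13, 19, 14, 22, 26, 36]

[8, 13, 19, 14, 22, 26, 36]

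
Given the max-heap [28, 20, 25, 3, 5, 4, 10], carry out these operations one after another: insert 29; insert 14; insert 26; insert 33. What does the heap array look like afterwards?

insert 29:
  append 29 at index 7 → [28, 20, 25, 3, 5, 4, 10, 29]
  29 > parent 3 at index 3, swap → [28, 20, 25, 29, 5, 4, 10, 3]
  29 > parent 20 at index 1, swap → [28, 29, 25, 20, 5, 4, 10, 3]
  29 > parent 28 at index 0, swap → [29, 28, 25, 20, 5, 4, 10, 3]
insert 14:
  append 14 at index 8 → [29, 28, 25, 20, 5, 4, 10, 3, 14] (no swap needed)
insert 26:
  append 26 at index 9 → [29, 28, 25, 20, 5, 4, 10, 3, 14, 26]
  26 > parent 5 at index 4, swap → [29, 28, 25, 20, 26, 4, 10, 3, 14, 5]
insert 33:
  append 33 at index 10 → [29, 28, 25, 20, 26, 4, 10, 3, 14, 5, 33]
  33 > parent 26 at index 4, swap → [29, 28, 25, 20, 33, 4, 10, 3, 14, 5, 26]
  33 > parent 28 at index 1, swap → [29, 33, 25, 20, 28, 4, 10, 3, 14, 5, 26]
  33 > parent 29 at index 0, swap → [33, 29, 25, 20, 28, 4, 10, 3, 14, 5, 26]

[33, 29, 25, 20, 28, 4, 10, 3, 14, 5, 26]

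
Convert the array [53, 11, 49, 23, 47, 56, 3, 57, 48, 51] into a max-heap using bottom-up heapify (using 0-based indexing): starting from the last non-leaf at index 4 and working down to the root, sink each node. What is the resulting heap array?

[57, 53, 56, 48, 51, 49, 3, 23, 11, 47]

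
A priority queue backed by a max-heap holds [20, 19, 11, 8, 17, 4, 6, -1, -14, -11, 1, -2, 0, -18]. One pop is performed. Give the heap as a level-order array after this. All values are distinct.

[19, 17, 11, 8, 1, 4, 6, -1, -14, -11, -18, -2, 0]

remove root 20; move last element -18 to root → [-18, 19, 11, 8, 17, 4, 6, -1, -14, -11, 1, -2, 0]
-18 vs larger child 19 at index 1, swap → [19, -18, 11, 8, 17, 4, 6, -1, -14, -11, 1, -2, 0]
-18 vs larger child 17 at index 4, swap → [19, 17, 11, 8, -18, 4, 6, -1, -14, -11, 1, -2, 0]
-18 vs larger child 1 at index 10, swap → [19, 17, 11, 8, 1, 4, 6, -1, -14, -11, -18, -2, 0]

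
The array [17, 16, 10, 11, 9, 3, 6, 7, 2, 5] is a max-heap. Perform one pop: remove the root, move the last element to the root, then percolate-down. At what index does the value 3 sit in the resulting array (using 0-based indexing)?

remove root 17; move last element 5 to root → [5, 16, 10, 11, 9, 3, 6, 7, 2]
5 vs larger child 16 at index 1, swap → [16, 5, 10, 11, 9, 3, 6, 7, 2]
5 vs larger child 11 at index 3, swap → [16, 11, 10, 5, 9, 3, 6, 7, 2]
5 vs larger child 7 at index 7, swap → [16, 11, 10, 7, 9, 3, 6, 5, 2]
resulting array: [16, 11, 10, 7, 9, 3, 6, 5, 2]

5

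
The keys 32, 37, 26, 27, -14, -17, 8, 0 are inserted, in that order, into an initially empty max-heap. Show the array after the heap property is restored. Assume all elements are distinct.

[37, 32, 26, 27, -14, -17, 8, 0]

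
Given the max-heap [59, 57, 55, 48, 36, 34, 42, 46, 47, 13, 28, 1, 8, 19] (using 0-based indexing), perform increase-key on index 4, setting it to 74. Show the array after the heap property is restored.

[74, 59, 55, 48, 57, 34, 42, 46, 47, 13, 28, 1, 8, 19]

set index 4 from 36 to 74 → [59, 57, 55, 48, 74, 34, 42, 46, 47, 13, 28, 1, 8, 19]
74 > parent 57 at index 1, swap → [59, 74, 55, 48, 57, 34, 42, 46, 47, 13, 28, 1, 8, 19]
74 > parent 59 at index 0, swap → [74, 59, 55, 48, 57, 34, 42, 46, 47, 13, 28, 1, 8, 19]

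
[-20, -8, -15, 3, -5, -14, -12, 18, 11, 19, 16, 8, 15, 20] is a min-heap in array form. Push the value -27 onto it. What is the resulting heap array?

[-27, -8, -20, 3, -5, -14, -15, 18, 11, 19, 16, 8, 15, 20, -12]

append -27 at index 14 → [-20, -8, -15, 3, -5, -14, -12, 18, 11, 19, 16, 8, 15, 20, -27]
-27 < parent -12 at index 6, swap → [-20, -8, -15, 3, -5, -14, -27, 18, 11, 19, 16, 8, 15, 20, -12]
-27 < parent -15 at index 2, swap → [-20, -8, -27, 3, -5, -14, -15, 18, 11, 19, 16, 8, 15, 20, -12]
-27 < parent -20 at index 0, swap → [-27, -8, -20, 3, -5, -14, -15, 18, 11, 19, 16, 8, 15, 20, -12]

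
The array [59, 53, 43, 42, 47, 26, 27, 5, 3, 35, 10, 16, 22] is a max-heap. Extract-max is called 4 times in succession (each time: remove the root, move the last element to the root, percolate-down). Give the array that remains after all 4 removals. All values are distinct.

[42, 35, 27, 16, 22, 26, 10, 5, 3]

extract-max #1 returns 59:
  remove root 59; move last element 22 to root → [22, 53, 43, 42, 47, 26, 27, 5, 3, 35, 10, 16]
  22 vs larger child 53 at index 1, swap → [53, 22, 43, 42, 47, 26, 27, 5, 3, 35, 10, 16]
  22 vs larger child 47 at index 4, swap → [53, 47, 43, 42, 22, 26, 27, 5, 3, 35, 10, 16]
  22 vs larger child 35 at index 9, swap → [53, 47, 43, 42, 35, 26, 27, 5, 3, 22, 10, 16]
extract-max #2 returns 53:
  remove root 53; move last element 16 to root → [16, 47, 43, 42, 35, 26, 27, 5, 3, 22, 10]
  16 vs larger child 47 at index 1, swap → [47, 16, 43, 42, 35, 26, 27, 5, 3, 22, 10]
  16 vs larger child 42 at index 3, swap → [47, 42, 43, 16, 35, 26, 27, 5, 3, 22, 10]
extract-max #3 returns 47:
  remove root 47; move last element 10 to root → [10, 42, 43, 16, 35, 26, 27, 5, 3, 22]
  10 vs larger child 43 at index 2, swap → [43, 42, 10, 16, 35, 26, 27, 5, 3, 22]
  10 vs larger child 27 at index 6, swap → [43, 42, 27, 16, 35, 26, 10, 5, 3, 22]
extract-max #4 returns 43:
  remove root 43; move last element 22 to root → [22, 42, 27, 16, 35, 26, 10, 5, 3]
  22 vs larger child 42 at index 1, swap → [42, 22, 27, 16, 35, 26, 10, 5, 3]
  22 vs larger child 35 at index 4, swap → [42, 35, 27, 16, 22, 26, 10, 5, 3]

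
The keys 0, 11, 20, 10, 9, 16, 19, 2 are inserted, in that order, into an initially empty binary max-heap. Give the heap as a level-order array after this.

Insert 0:
  append 0 at index 0 → [0] (no swap needed)
Insert 11:
  append 11 at index 1 → [0, 11]
  11 > parent 0 at index 0, swap → [11, 0]
Insert 20:
  append 20 at index 2 → [11, 0, 20]
  20 > parent 11 at index 0, swap → [20, 0, 11]
Insert 10:
  append 10 at index 3 → [20, 0, 11, 10]
  10 > parent 0 at index 1, swap → [20, 10, 11, 0]
Insert 9:
  append 9 at index 4 → [20, 10, 11, 0, 9] (no swap needed)
Insert 16:
  append 16 at index 5 → [20, 10, 11, 0, 9, 16]
  16 > parent 11 at index 2, swap → [20, 10, 16, 0, 9, 11]
Insert 19:
  append 19 at index 6 → [20, 10, 16, 0, 9, 11, 19]
  19 > parent 16 at index 2, swap → [20, 10, 19, 0, 9, 11, 16]
Insert 2:
  append 2 at index 7 → [20, 10, 19, 0, 9, 11, 16, 2]
  2 > parent 0 at index 3, swap → [20, 10, 19, 2, 9, 11, 16, 0]

[20, 10, 19, 2, 9, 11, 16, 0]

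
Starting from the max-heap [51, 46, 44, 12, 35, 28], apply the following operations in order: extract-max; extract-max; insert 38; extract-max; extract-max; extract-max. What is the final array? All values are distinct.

[28, 12]

extract-max → returns 51:
  remove root 51; move last element 28 to root → [28, 46, 44, 12, 35]
  28 vs larger child 46 at index 1, swap → [46, 28, 44, 12, 35]
  28 vs larger child 35 at index 4, swap → [46, 35, 44, 12, 28]
extract-max → returns 46:
  remove root 46; move last element 28 to root → [28, 35, 44, 12]
  28 vs larger child 44 at index 2, swap → [44, 35, 28, 12]
insert 38:
  append 38 at index 4 → [44, 35, 28, 12, 38]
  38 > parent 35 at index 1, swap → [44, 38, 28, 12, 35]
extract-max → returns 44:
  remove root 44; move last element 35 to root → [35, 38, 28, 12]
  35 vs larger child 38 at index 1, swap → [38, 35, 28, 12]
extract-max → returns 38:
  remove root 38; move last element 12 to root → [12, 35, 28]
  12 vs larger child 35 at index 1, swap → [35, 12, 28]
extract-max → returns 35:
  remove root 35; move last element 28 to root → [28, 12] (no swap needed)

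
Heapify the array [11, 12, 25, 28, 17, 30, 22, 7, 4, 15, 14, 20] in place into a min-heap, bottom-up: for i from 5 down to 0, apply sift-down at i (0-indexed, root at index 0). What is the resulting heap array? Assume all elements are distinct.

sift down from index 5:
  30 vs only child 20 at index 11, swap → [11, 12, 25, 28, 17, 20, 22, 7, 4, 15, 14, 30]
sift down from index 4:
  17 vs smaller child 14 at index 10, swap → [11, 12, 25, 28, 14, 20, 22, 7, 4, 15, 17, 30]
sift down from index 3:
  28 vs smaller child 4 at index 8, swap → [11, 12, 25, 4, 14, 20, 22, 7, 28, 15, 17, 30]
sift down from index 2:
  25 vs smaller child 20 at index 5, swap → [11, 12, 20, 4, 14, 25, 22, 7, 28, 15, 17, 30]
sift down from index 1:
  12 vs smaller child 4 at index 3, swap → [11, 4, 20, 12, 14, 25, 22, 7, 28, 15, 17, 30]
  12 vs smaller child 7 at index 7, swap → [11, 4, 20, 7, 14, 25, 22, 12, 28, 15, 17, 30]
sift down from index 0:
  11 vs smaller child 4 at index 1, swap → [4, 11, 20, 7, 14, 25, 22, 12, 28, 15, 17, 30]
  11 vs smaller child 7 at index 3, swap → [4, 7, 20, 11, 14, 25, 22, 12, 28, 15, 17, 30]

[4, 7, 20, 11, 14, 25, 22, 12, 28, 15, 17, 30]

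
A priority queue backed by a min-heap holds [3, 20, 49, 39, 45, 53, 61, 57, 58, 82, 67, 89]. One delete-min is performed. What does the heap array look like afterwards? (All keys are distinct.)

remove root 3; move last element 89 to root → [89, 20, 49, 39, 45, 53, 61, 57, 58, 82, 67]
89 vs smaller child 20 at index 1, swap → [20, 89, 49, 39, 45, 53, 61, 57, 58, 82, 67]
89 vs smaller child 39 at index 3, swap → [20, 39, 49, 89, 45, 53, 61, 57, 58, 82, 67]
89 vs smaller child 57 at index 7, swap → [20, 39, 49, 57, 45, 53, 61, 89, 58, 82, 67]

[20, 39, 49, 57, 45, 53, 61, 89, 58, 82, 67]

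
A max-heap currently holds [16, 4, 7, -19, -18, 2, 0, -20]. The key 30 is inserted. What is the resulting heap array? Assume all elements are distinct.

[30, 16, 7, 4, -18, 2, 0, -20, -19]

append 30 at index 8 → [16, 4, 7, -19, -18, 2, 0, -20, 30]
30 > parent -19 at index 3, swap → [16, 4, 7, 30, -18, 2, 0, -20, -19]
30 > parent 4 at index 1, swap → [16, 30, 7, 4, -18, 2, 0, -20, -19]
30 > parent 16 at index 0, swap → [30, 16, 7, 4, -18, 2, 0, -20, -19]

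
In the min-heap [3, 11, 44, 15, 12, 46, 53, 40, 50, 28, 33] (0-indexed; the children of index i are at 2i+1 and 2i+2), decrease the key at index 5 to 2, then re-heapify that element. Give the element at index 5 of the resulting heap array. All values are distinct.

set index 5 from 46 to 2 → [3, 11, 44, 15, 12, 2, 53, 40, 50, 28, 33]
2 < parent 44 at index 2, swap → [3, 11, 2, 15, 12, 44, 53, 40, 50, 28, 33]
2 < parent 3 at index 0, swap → [2, 11, 3, 15, 12, 44, 53, 40, 50, 28, 33]
resulting array: [2, 11, 3, 15, 12, 44, 53, 40, 50, 28, 33]

44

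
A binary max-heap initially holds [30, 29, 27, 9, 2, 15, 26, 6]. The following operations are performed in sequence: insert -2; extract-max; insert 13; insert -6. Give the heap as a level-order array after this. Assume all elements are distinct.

[29, 13, 27, 9, 2, 15, 26, -2, 6, -6]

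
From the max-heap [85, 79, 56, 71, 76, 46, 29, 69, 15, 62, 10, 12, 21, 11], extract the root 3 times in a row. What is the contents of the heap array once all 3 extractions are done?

extract-max #1 returns 85:
  remove root 85; move last element 11 to root → [11, 79, 56, 71, 76, 46, 29, 69, 15, 62, 10, 12, 21]
  11 vs larger child 79 at index 1, swap → [79, 11, 56, 71, 76, 46, 29, 69, 15, 62, 10, 12, 21]
  11 vs larger child 76 at index 4, swap → [79, 76, 56, 71, 11, 46, 29, 69, 15, 62, 10, 12, 21]
  11 vs larger child 62 at index 9, swap → [79, 76, 56, 71, 62, 46, 29, 69, 15, 11, 10, 12, 21]
extract-max #2 returns 79:
  remove root 79; move last element 21 to root → [21, 76, 56, 71, 62, 46, 29, 69, 15, 11, 10, 12]
  21 vs larger child 76 at index 1, swap → [76, 21, 56, 71, 62, 46, 29, 69, 15, 11, 10, 12]
  21 vs larger child 71 at index 3, swap → [76, 71, 56, 21, 62, 46, 29, 69, 15, 11, 10, 12]
  21 vs larger child 69 at index 7, swap → [76, 71, 56, 69, 62, 46, 29, 21, 15, 11, 10, 12]
extract-max #3 returns 76:
  remove root 76; move last element 12 to root → [12, 71, 56, 69, 62, 46, 29, 21, 15, 11, 10]
  12 vs larger child 71 at index 1, swap → [71, 12, 56, 69, 62, 46, 29, 21, 15, 11, 10]
  12 vs larger child 69 at index 3, swap → [71, 69, 56, 12, 62, 46, 29, 21, 15, 11, 10]
  12 vs larger child 21 at index 7, swap → [71, 69, 56, 21, 62, 46, 29, 12, 15, 11, 10]

[71, 69, 56, 21, 62, 46, 29, 12, 15, 11, 10]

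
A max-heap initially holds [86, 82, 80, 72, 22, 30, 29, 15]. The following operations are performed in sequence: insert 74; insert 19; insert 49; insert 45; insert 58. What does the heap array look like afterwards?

insert 74:
  append 74 at index 8 → [86, 82, 80, 72, 22, 30, 29, 15, 74]
  74 > parent 72 at index 3, swap → [86, 82, 80, 74, 22, 30, 29, 15, 72]
insert 19:
  append 19 at index 9 → [86, 82, 80, 74, 22, 30, 29, 15, 72, 19] (no swap needed)
insert 49:
  append 49 at index 10 → [86, 82, 80, 74, 22, 30, 29, 15, 72, 19, 49]
  49 > parent 22 at index 4, swap → [86, 82, 80, 74, 49, 30, 29, 15, 72, 19, 22]
insert 45:
  append 45 at index 11 → [86, 82, 80, 74, 49, 30, 29, 15, 72, 19, 22, 45]
  45 > parent 30 at index 5, swap → [86, 82, 80, 74, 49, 45, 29, 15, 72, 19, 22, 30]
insert 58:
  append 58 at index 12 → [86, 82, 80, 74, 49, 45, 29, 15, 72, 19, 22, 30, 58]
  58 > parent 45 at index 5, swap → [86, 82, 80, 74, 49, 58, 29, 15, 72, 19, 22, 30, 45]

[86, 82, 80, 74, 49, 58, 29, 15, 72, 19, 22, 30, 45]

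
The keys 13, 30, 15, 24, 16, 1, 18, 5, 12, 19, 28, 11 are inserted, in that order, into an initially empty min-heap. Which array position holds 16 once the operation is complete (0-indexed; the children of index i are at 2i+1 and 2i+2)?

8

Insert 13:
  append 13 at index 0 → [13] (no swap needed)
Insert 30:
  append 30 at index 1 → [13, 30] (no swap needed)
Insert 15:
  append 15 at index 2 → [13, 30, 15] (no swap needed)
Insert 24:
  append 24 at index 3 → [13, 30, 15, 24]
  24 < parent 30 at index 1, swap → [13, 24, 15, 30]
Insert 16:
  append 16 at index 4 → [13, 24, 15, 30, 16]
  16 < parent 24 at index 1, swap → [13, 16, 15, 30, 24]
Insert 1:
  append 1 at index 5 → [13, 16, 15, 30, 24, 1]
  1 < parent 15 at index 2, swap → [13, 16, 1, 30, 24, 15]
  1 < parent 13 at index 0, swap → [1, 16, 13, 30, 24, 15]
Insert 18:
  append 18 at index 6 → [1, 16, 13, 30, 24, 15, 18] (no swap needed)
Insert 5:
  append 5 at index 7 → [1, 16, 13, 30, 24, 15, 18, 5]
  5 < parent 30 at index 3, swap → [1, 16, 13, 5, 24, 15, 18, 30]
  5 < parent 16 at index 1, swap → [1, 5, 13, 16, 24, 15, 18, 30]
Insert 12:
  append 12 at index 8 → [1, 5, 13, 16, 24, 15, 18, 30, 12]
  12 < parent 16 at index 3, swap → [1, 5, 13, 12, 24, 15, 18, 30, 16]
Insert 19:
  append 19 at index 9 → [1, 5, 13, 12, 24, 15, 18, 30, 16, 19]
  19 < parent 24 at index 4, swap → [1, 5, 13, 12, 19, 15, 18, 30, 16, 24]
Insert 28:
  append 28 at index 10 → [1, 5, 13, 12, 19, 15, 18, 30, 16, 24, 28] (no swap needed)
Insert 11:
  append 11 at index 11 → [1, 5, 13, 12, 19, 15, 18, 30, 16, 24, 28, 11]
  11 < parent 15 at index 5, swap → [1, 5, 13, 12, 19, 11, 18, 30, 16, 24, 28, 15]
  11 < parent 13 at index 2, swap → [1, 5, 11, 12, 19, 13, 18, 30, 16, 24, 28, 15]
resulting array: [1, 5, 11, 12, 19, 13, 18, 30, 16, 24, 28, 15]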